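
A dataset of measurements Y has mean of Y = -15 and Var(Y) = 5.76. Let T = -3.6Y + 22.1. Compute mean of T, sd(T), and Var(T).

T = -3.6Y + 22.1 is linear with a = -3.6, b = 22.1.
mean of T = a·mean of Y + b = (-3.6)·(-15) + 22.1 = 76.1.
sd(Y) = √5.76 = 2.4.
sd(T) = |a|·sd(Y) = |-3.6|·2.4 = 8.64.
Var(T) = a²·Var(Y) = (-3.6)²·5.76 = 74.6496 (the additive constant 22.1 does not affect variance).

mean of T = 76.1, sd(T) = 8.64, Var(T) = 74.6496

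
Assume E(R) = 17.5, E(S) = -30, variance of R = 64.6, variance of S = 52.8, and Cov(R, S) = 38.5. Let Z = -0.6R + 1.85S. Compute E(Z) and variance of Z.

E(Z) = -66, variance of Z = 118.494

E(Z) = (-0.6)·E(R) + 1.85·E(S) = (-0.6)·17.5 + 1.85·(-30) = -66.
variance of Z = a²·variance of R + b²·variance of S + 2ab·Cov(R, S) with a = -0.6, b = 1.85.
= (-0.6)²·64.6 + 1.85²·52.8 + 2·(-0.6)·1.85·38.5
= 23.256 + 180.708 + (-85.47) = 118.494.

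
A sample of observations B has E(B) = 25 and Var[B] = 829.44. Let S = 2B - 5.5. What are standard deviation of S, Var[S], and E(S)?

standard deviation of S = 57.6, Var[S] = 3317.76, E(S) = 44.5

S = 2B - 5.5 is linear with a = 2, b = -5.5.
standard deviation of B = √829.44 = 28.8.
standard deviation of S = |a|·standard deviation of B = |2|·28.8 = 57.6.
Var[S] = a²·Var[B] = 2²·829.44 = 3317.76 (the additive constant -5.5 does not affect variance).
E(S) = a·E(B) + b = 2·25 + (-5.5) = 44.5.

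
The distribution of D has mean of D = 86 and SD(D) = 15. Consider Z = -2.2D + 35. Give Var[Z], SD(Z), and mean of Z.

Z = -2.2D + 35 is linear with a = -2.2, b = 35.
Var[D] = 15² = 225.
Var[Z] = a²·Var[D] = (-2.2)²·225 = 1089 (the additive constant 35 does not affect variance).
SD(Z) = |a|·SD(D) = |-2.2|·15 = 33.
mean of Z = a·mean of D + b = (-2.2)·86 + 35 = -154.2.

Var[Z] = 1089, SD(Z) = 33, mean of Z = -154.2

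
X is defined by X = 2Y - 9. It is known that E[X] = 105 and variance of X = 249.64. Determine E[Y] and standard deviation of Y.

E[Y] = 57, standard deviation of Y = 7.9

From X = 2Y - 9: E[X] = a·E[Y] + b, so E[Y] = (E[X] − b)/a = (105 − (-9))/2 = 57.
standard deviation of X = √249.64 = 15.8.
standard deviation of X = |a|·standard deviation of Y, so standard deviation of Y = 15.8/|2| = 7.9.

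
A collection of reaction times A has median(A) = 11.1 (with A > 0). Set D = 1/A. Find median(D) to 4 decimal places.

median(D) = 0.0901

1/A is monotone on this domain, so median(D) = 1/(11.1) ≈ 0.0901.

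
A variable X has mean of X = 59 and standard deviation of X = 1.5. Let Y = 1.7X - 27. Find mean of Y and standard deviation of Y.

Y = 1.7X - 27 is linear with a = 1.7, b = -27.
mean of Y = a·mean of X + b = 1.7·59 + (-27) = 73.3.
standard deviation of Y = |a|·standard deviation of X = |1.7|·1.5 = 2.55.

mean of Y = 73.3, standard deviation of Y = 2.55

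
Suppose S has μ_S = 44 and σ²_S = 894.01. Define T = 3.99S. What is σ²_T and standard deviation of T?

T = 3.99S is linear with a = 3.99, b = 0.
σ²_T = a²·σ²_S = 3.99²·894.01 = 14232.728601.
standard deviation of S = √894.01 = 29.9.
standard deviation of T = |a|·standard deviation of S = |3.99|·29.9 = 119.301.

σ²_T = 14232.728601, standard deviation of T = 119.301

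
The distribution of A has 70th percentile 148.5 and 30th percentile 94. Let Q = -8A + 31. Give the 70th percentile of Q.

Since a = -8 < 0 the transformation is decreasing, reversing order: the 70th percentile of Q corresponds to the 30th percentile of A.
So P_{70}(Q) = a·P_{30}(A) + b = (-8)·94 + 31 = -721.

70th percentile of Q = -721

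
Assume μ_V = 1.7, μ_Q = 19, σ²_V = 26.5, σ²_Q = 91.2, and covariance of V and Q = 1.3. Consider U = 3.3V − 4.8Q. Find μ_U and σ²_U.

μ_U = -85.59, σ²_U = 2348.649

μ_U = 3.3·μ_V + (-4.8)·μ_Q = 3.3·1.7 + (-4.8)·19 = -85.59.
σ²_U = a²·σ²_V + b²·σ²_Q + 2ab·covariance of V and Q with a = 3.3, b = -4.8.
= 3.3²·26.5 + (-4.8)²·91.2 + 2·3.3·(-4.8)·1.3
= 288.585 + 2101.248 + (-41.184) = 2348.649.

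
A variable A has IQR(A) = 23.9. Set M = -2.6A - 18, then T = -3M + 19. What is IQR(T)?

IQR(M) = |-2.6|·23.9 = 62.14.
IQR(T) = |-3|·62.14 = 186.42.

IQR(T) = 186.42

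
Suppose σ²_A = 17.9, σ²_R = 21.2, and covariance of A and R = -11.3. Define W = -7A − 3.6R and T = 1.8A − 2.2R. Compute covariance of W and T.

By bilinearity, covariance of W and T = ac·σ²_A + bd·σ²_R + (ad+bc)·covariance of A and R, with a=-7, b=-3.6, c=1.8, d=-2.2.
ac·σ²_A = (-7)·1.8·17.9 = -225.54
bd·σ²_R = (-3.6)·(-2.2)·21.2 = 167.904
(ad+bc)·covariance of A and R = (8.92)·(-11.3) = -100.796
covariance of W and T = -225.54 + 167.904 + (-100.796) = -158.432.

covariance of W and T = -158.432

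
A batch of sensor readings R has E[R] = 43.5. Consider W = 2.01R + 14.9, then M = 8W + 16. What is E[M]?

E[W] = 2.01·43.5 + 14.9 = 102.335.
E[M] = 8·102.335 + 16 = 834.68.

E[M] = 834.68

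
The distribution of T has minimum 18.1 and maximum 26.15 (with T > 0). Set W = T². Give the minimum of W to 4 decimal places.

min(W) = 327.61

T² is increasing on this domain, so min(W) comes from min(T) = 18.1: min(W) = square(18.1) = 327.61.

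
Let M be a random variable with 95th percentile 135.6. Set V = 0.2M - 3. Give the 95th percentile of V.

95th percentile of V = 24.12

Since a = 0.2 > 0 the transformation is increasing, so the 95th percentile of V = a·(P_{95} of M) + b = 0.2·135.6 + (-3) = 24.12.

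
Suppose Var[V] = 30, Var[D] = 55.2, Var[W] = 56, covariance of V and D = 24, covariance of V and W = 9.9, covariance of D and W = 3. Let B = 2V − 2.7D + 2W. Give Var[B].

Var[B] = 534.008

Var[B] = a²·Var[V] + b²·Var[D] + c²·Var[W] + 2ab·covariance of V and D + 2ac·covariance of V and W + 2bc·covariance of D and W, with a = 2, b = -2.7, c = 2.
= 120 + 402.408 + 224 + (-259.2) + 79.2 + (-32.4)
= 534.008.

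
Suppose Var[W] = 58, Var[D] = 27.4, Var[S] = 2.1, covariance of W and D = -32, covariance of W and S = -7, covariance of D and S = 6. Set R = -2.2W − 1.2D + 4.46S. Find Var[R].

Var[R] = 266.13236

Var[R] = a²·Var[W] + b²·Var[D] + c²·Var[S] + 2ab·covariance of W and D + 2ac·covariance of W and S + 2bc·covariance of D and S, with a = -2.2, b = -1.2, c = 4.46.
= 280.72 + 39.456 + 41.77236 + (-168.96) + 137.368 + (-64.224)
= 266.13236.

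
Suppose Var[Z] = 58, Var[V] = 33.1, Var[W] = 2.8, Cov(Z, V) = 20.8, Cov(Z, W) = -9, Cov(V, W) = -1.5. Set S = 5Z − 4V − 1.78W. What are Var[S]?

Var[S] = a²·Var[Z] + b²·Var[V] + c²·Var[W] + 2ab·Cov(Z, V) + 2ac·Cov(Z, W) + 2bc·Cov(V, W), with a = 5, b = -4, c = -1.78.
= 1450 + 529.6 + 8.87152 + (-832) + 160.2 + (-21.36)
= 1295.31152.

Var[S] = 1295.31152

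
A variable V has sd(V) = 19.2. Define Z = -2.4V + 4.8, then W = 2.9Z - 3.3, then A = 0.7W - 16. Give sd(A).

sd(A) = 93.5424

sd(Z) = |-2.4|·19.2 = 46.08.
sd(W) = |2.9|·46.08 = 133.632.
sd(A) = |0.7|·133.632 = 93.5424.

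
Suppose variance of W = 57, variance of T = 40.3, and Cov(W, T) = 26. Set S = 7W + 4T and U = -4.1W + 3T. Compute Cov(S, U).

By bilinearity, Cov(S, U) = ac·variance of W + bd·variance of T + (ad+bc)·Cov(W, T), with a=7, b=4, c=-4.1, d=3.
ac·variance of W = 7·(-4.1)·57 = -1635.9
bd·variance of T = 4·3·40.3 = 483.6
(ad+bc)·Cov(W, T) = (4.6)·26 = 119.6
Cov(S, U) = -1635.9 + 483.6 + 119.6 = -1032.7.

Cov(S, U) = -1032.7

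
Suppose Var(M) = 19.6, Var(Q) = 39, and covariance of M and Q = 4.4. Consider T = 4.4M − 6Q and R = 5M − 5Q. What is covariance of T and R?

By bilinearity, covariance of T and R = ac·Var(M) + bd·Var(Q) + (ad+bc)·covariance of M and Q, with a=4.4, b=-6, c=5, d=-5.
ac·Var(M) = 4.4·5·19.6 = 431.2
bd·Var(Q) = (-6)·(-5)·39 = 1170
(ad+bc)·covariance of M and Q = (-52)·4.4 = -228.8
covariance of T and R = 431.2 + 1170 + (-228.8) = 1372.4.

covariance of T and R = 1372.4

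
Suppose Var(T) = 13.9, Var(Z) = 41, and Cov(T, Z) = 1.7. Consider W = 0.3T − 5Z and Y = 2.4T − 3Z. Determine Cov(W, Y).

Cov(W, Y) = 603.078

By bilinearity, Cov(W, Y) = ac·Var(T) + bd·Var(Z) + (ad+bc)·Cov(T, Z), with a=0.3, b=-5, c=2.4, d=-3.
ac·Var(T) = 0.3·2.4·13.9 = 10.008
bd·Var(Z) = (-5)·(-3)·41 = 615
(ad+bc)·Cov(T, Z) = (-12.9)·1.7 = -21.93
Cov(W, Y) = 10.008 + 615 + (-21.93) = 603.078.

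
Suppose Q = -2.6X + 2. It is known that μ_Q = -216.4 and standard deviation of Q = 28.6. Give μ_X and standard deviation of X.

From Q = -2.6X + 2: μ_Q = a·μ_X + b, so μ_X = (μ_Q − b)/a = (-216.4 − 2)/(-2.6) = 84.
standard deviation of Q = |a|·standard deviation of X, so standard deviation of X = 28.6/|-2.6| = 11.

μ_X = 84, standard deviation of X = 11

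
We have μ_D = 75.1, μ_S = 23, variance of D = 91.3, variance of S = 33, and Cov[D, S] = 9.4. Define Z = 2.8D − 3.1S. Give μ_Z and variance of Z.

μ_Z = 2.8·μ_D + (-3.1)·μ_S = 2.8·75.1 + (-3.1)·23 = 138.98.
variance of Z = a²·variance of D + b²·variance of S + 2ab·Cov[D, S] with a = 2.8, b = -3.1.
= 2.8²·91.3 + (-3.1)²·33 + 2·2.8·(-3.1)·9.4
= 715.792 + 317.13 + (-163.184) = 869.738.

μ_Z = 138.98, variance of Z = 869.738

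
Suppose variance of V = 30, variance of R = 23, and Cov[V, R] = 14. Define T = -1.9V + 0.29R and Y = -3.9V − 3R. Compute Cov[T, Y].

Cov[T, Y] = 266.256

By bilinearity, Cov[T, Y] = ac·variance of V + bd·variance of R + (ad+bc)·Cov[V, R], with a=-1.9, b=0.29, c=-3.9, d=-3.
ac·variance of V = (-1.9)·(-3.9)·30 = 222.3
bd·variance of R = 0.29·(-3)·23 = -20.01
(ad+bc)·Cov[V, R] = (4.569)·14 = 63.966
Cov[T, Y] = 222.3 + (-20.01) + 63.966 = 266.256.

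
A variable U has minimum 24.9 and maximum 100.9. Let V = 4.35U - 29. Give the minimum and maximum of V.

min(V) = 79.315, max(V) = 409.915

a = 4.35 > 0, so min(V) = a·min(U)+b = 4.35·24.9 + (-29) = 79.315 and max(V) = 4.35·100.9 + (-29) = 409.915.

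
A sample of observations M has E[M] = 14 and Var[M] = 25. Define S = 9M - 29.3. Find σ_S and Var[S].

S = 9M - 29.3 is linear with a = 9, b = -29.3.
σ_M = √25 = 5.
σ_S = |a|·σ_M = |9|·5 = 45.
Var[S] = a²·Var[M] = 9²·25 = 2025 (the additive constant -29.3 does not affect variance).

σ_S = 45, Var[S] = 2025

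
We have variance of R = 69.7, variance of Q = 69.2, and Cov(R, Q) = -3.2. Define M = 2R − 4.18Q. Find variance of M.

variance of M = a²·variance of R + b²·variance of Q + 2ab·Cov(R, Q) with a = 2, b = -4.18.
= 2²·69.7 + (-4.18)²·69.2 + 2·2·(-4.18)·(-3.2)
= 278.8 + 1209.09008 + 53.504 = 1541.39408.

variance of M = 1541.39408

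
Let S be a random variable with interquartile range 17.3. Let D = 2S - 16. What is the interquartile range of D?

IQR(D) = 34.6

Under D = aS + b, IQR(D) = |a|·IQR(S) = |2|·17.3 = 34.6 (shifts cancel; spread scales by |a|).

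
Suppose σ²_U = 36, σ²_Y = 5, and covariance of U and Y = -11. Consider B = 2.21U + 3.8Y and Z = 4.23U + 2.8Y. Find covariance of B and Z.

covariance of B and Z = 144.8568

By bilinearity, covariance of B and Z = ac·σ²_U + bd·σ²_Y + (ad+bc)·covariance of U and Y, with a=2.21, b=3.8, c=4.23, d=2.8.
ac·σ²_U = 2.21·4.23·36 = 336.5388
bd·σ²_Y = 3.8·2.8·5 = 53.2
(ad+bc)·covariance of U and Y = (22.262)·(-11) = -244.882
covariance of B and Z = 336.5388 + 53.2 + (-244.882) = 144.8568.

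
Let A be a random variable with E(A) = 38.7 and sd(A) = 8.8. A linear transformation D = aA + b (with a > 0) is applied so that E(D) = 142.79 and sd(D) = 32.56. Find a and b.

a = 3.7, b = -0.4

sd(D) = a·sd(A) (a > 0), so a = 32.56/8.8 = 3.7.
E(D) = a·E(A) + b, so b = 142.79 − 3.7·38.7 = -0.4.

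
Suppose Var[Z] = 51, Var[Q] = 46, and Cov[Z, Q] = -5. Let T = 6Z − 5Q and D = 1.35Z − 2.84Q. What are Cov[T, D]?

By bilinearity, Cov[T, D] = ac·Var[Z] + bd·Var[Q] + (ad+bc)·Cov[Z, Q], with a=6, b=-5, c=1.35, d=-2.84.
ac·Var[Z] = 6·1.35·51 = 413.1
bd·Var[Q] = (-5)·(-2.84)·46 = 653.2
(ad+bc)·Cov[Z, Q] = (-23.79)·(-5) = 118.95
Cov[T, D] = 413.1 + 653.2 + 118.95 = 1185.25.

Cov[T, D] = 1185.25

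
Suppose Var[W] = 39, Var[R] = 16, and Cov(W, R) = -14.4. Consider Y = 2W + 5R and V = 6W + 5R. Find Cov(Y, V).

Cov(Y, V) = 292

By bilinearity, Cov(Y, V) = ac·Var[W] + bd·Var[R] + (ad+bc)·Cov(W, R), with a=2, b=5, c=6, d=5.
ac·Var[W] = 2·6·39 = 468
bd·Var[R] = 5·5·16 = 400
(ad+bc)·Cov(W, R) = (40)·(-14.4) = -576
Cov(Y, V) = 468 + 400 + (-576) = 292.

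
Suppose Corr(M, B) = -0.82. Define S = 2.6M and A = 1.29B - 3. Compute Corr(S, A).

Linear rescalings preserve correlation up to sign; here the slopes 2.6 and 1.29 have the same sign, so Corr(S, A) = Corr(M, B) = -0.82.

Corr(S, A) = -0.82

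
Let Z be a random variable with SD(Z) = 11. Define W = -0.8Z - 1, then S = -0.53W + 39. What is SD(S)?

SD(W) = |-0.8|·11 = 8.8.
SD(S) = |-0.53|·8.8 = 4.664.

SD(S) = 4.664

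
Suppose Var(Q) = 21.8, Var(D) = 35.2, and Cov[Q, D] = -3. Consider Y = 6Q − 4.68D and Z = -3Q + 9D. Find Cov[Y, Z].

Cov[Y, Z] = -2079.144

By bilinearity, Cov[Y, Z] = ac·Var(Q) + bd·Var(D) + (ad+bc)·Cov[Q, D], with a=6, b=-4.68, c=-3, d=9.
ac·Var(Q) = 6·(-3)·21.8 = -392.4
bd·Var(D) = (-4.68)·9·35.2 = -1482.624
(ad+bc)·Cov[Q, D] = (68.04)·(-3) = -204.12
Cov[Y, Z] = -392.4 + (-1482.624) + (-204.12) = -2079.144.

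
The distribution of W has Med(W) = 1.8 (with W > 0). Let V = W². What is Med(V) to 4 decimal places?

Med(V) = 3.24

W² is monotone on this domain, so Med(V) = square(1.8) = 3.24.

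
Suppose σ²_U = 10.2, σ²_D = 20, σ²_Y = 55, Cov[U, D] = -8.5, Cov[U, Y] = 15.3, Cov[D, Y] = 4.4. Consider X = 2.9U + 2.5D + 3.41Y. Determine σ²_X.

σ²_X = 1104.7009

σ²_X = a²·σ²_U + b²·σ²_D + c²·σ²_Y + 2ab·Cov[U, D] + 2ac·Cov[U, Y] + 2bc·Cov[D, Y], with a = 2.9, b = 2.5, c = 3.41.
= 85.782 + 125 + 639.5455 + (-123.25) + 302.6034 + 75.02
= 1104.7009.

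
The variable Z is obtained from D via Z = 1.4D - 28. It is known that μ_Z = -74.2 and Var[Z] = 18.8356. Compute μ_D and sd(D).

From Z = 1.4D - 28: μ_Z = a·μ_D + b, so μ_D = (μ_Z − b)/a = (-74.2 − (-28))/1.4 = -33.
sd(Z) = √18.8356 = 4.34.
sd(Z) = |a|·sd(D), so sd(D) = 4.34/|1.4| = 3.1.

μ_D = -33, sd(D) = 3.1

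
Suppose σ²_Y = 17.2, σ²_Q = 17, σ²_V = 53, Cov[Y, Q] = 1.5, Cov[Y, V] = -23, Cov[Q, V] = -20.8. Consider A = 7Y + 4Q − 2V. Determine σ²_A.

σ²_A = a²·σ²_Y + b²·σ²_Q + c²·σ²_V + 2ab·Cov[Y, Q] + 2ac·Cov[Y, V] + 2bc·Cov[Q, V], with a = 7, b = 4, c = -2.
= 842.8 + 272 + 212 + 84 + 644 + 332.8
= 2387.6.

σ²_A = 2387.6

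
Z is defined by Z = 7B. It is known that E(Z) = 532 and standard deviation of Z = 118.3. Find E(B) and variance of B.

E(B) = 76, variance of B = 285.61

From Z = 7B: E(Z) = a·E(B) + b, so E(B) = (E(Z) − b)/a = (532 − 0)/7 = 76.
variance of Z = 118.3² = 13994.89.
variance of Z = a²·variance of B, so variance of B = 13994.89/7² = 285.61.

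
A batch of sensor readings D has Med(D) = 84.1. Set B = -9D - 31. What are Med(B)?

A linear map preserves order up to sign, so Med(B) = a·Med(D) + b = (-9)·84.1 + (-31) = -787.9.

Med(B) = -787.9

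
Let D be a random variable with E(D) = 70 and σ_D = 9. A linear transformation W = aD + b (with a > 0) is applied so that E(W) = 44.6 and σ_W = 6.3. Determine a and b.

a = 0.7, b = -4.4

σ_W = a·σ_D (a > 0), so a = 6.3/9 = 0.7.
E(W) = a·E(D) + b, so b = 44.6 − 0.7·70 = -4.4.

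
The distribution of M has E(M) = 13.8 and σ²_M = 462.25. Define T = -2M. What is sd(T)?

sd(T) = 43

T = -2M is linear with a = -2, b = 0.
sd(M) = √462.25 = 21.5.
sd(T) = |a|·sd(M) = |-2|·21.5 = 43.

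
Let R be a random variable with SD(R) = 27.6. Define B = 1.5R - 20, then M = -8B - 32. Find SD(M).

SD(M) = 331.2

SD(B) = |1.5|·27.6 = 41.4.
SD(M) = |-8|·41.4 = 331.2.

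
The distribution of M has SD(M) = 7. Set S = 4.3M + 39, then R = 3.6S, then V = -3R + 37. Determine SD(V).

SD(V) = 325.08

SD(S) = |4.3|·7 = 30.1.
SD(R) = |3.6|·30.1 = 108.36.
SD(V) = |-3|·108.36 = 325.08.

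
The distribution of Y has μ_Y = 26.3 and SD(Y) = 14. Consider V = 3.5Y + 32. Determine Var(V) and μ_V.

Var(V) = 2401, μ_V = 124.05

V = 3.5Y + 32 is linear with a = 3.5, b = 32.
Var(Y) = 14² = 196.
Var(V) = a²·Var(Y) = 3.5²·196 = 2401 (the additive constant 32 does not affect variance).
μ_V = a·μ_Y + b = 3.5·26.3 + 32 = 124.05.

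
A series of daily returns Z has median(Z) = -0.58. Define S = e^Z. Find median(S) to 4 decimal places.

e^Z is monotone on this domain, so median(S) = exp(-0.58) ≈ 0.5599.

median(S) = 0.5599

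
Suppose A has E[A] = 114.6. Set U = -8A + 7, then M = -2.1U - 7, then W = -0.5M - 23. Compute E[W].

E[U] = (-8)·114.6 + 7 = -909.8.
E[M] = (-2.1)·(-909.8) + (-7) = 1903.58.
E[W] = (-0.5)·1903.58 + (-23) = -974.79.

E[W] = -974.79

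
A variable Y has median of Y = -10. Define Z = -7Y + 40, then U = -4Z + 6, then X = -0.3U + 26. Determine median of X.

median of Z = (-7)·(-10) + 40 = 110.
median of U = (-4)·110 + 6 = -434.
median of X = (-0.3)·(-434) + 26 = 156.2.

median of X = 156.2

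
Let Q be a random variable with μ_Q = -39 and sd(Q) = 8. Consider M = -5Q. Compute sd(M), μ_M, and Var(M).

M = -5Q is linear with a = -5, b = 0.
sd(M) = |a|·sd(Q) = |-5|·8 = 40.
μ_M = a·μ_Q + b = (-5)·(-39) = 195.
Var(Q) = 8² = 64.
Var(M) = a²·Var(Q) = (-5)²·64 = 1600.

sd(M) = 40, μ_M = 195, Var(M) = 1600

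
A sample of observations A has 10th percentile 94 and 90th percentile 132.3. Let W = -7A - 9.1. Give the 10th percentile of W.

10th percentile of W = -935.2

Since a = -7 < 0 the transformation is decreasing, reversing order: the 10th percentile of W corresponds to the 90th percentile of A.
So P_{10}(W) = a·P_{90}(A) + b = (-7)·132.3 + (-9.1) = -935.2.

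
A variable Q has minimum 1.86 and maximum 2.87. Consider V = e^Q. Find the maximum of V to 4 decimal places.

e^Q is increasing on this domain, so max(V) comes from max(Q) = 2.87: max(V) = exp(2.87) ≈ 17.637.

max(V) = 17.637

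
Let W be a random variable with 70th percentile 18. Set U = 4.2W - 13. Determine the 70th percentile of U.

Since a = 4.2 > 0 the transformation is increasing, so the 70th percentile of U = a·(P_{70} of W) + b = 4.2·18 + (-13) = 62.6.

70th percentile of U = 62.6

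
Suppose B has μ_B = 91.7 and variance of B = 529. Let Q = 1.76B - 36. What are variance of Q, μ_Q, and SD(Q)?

variance of Q = 1638.6304, μ_Q = 125.392, SD(Q) = 40.48

Q = 1.76B - 36 is linear with a = 1.76, b = -36.
variance of Q = a²·variance of B = 1.76²·529 = 1638.6304 (the additive constant -36 does not affect variance).
μ_Q = a·μ_B + b = 1.76·91.7 + (-36) = 125.392.
SD(B) = √529 = 23.
SD(Q) = |a|·SD(B) = |1.76|·23 = 40.48.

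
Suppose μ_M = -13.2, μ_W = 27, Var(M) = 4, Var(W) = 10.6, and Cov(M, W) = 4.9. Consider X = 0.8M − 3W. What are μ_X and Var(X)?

μ_X = 0.8·μ_M + (-3)·μ_W = 0.8·(-13.2) + (-3)·27 = -91.56.
Var(X) = a²·Var(M) + b²·Var(W) + 2ab·Cov(M, W) with a = 0.8, b = -3.
= 0.8²·4 + (-3)²·10.6 + 2·0.8·(-3)·4.9
= 2.56 + 95.4 + (-23.52) = 74.44.

μ_X = -91.56, Var(X) = 74.44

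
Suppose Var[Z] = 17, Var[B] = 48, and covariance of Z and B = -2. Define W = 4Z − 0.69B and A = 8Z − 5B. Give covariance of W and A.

covariance of W and A = 760.64

By bilinearity, covariance of W and A = ac·Var[Z] + bd·Var[B] + (ad+bc)·covariance of Z and B, with a=4, b=-0.69, c=8, d=-5.
ac·Var[Z] = 4·8·17 = 544
bd·Var[B] = (-0.69)·(-5)·48 = 165.6
(ad+bc)·covariance of Z and B = (-25.52)·(-2) = 51.04
covariance of W and A = 544 + 165.6 + 51.04 = 760.64.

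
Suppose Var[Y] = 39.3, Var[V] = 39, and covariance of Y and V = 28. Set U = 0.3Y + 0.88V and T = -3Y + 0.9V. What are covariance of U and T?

covariance of U and T = -70.842

By bilinearity, covariance of U and T = ac·Var[Y] + bd·Var[V] + (ad+bc)·covariance of Y and V, with a=0.3, b=0.88, c=-3, d=0.9.
ac·Var[Y] = 0.3·(-3)·39.3 = -35.37
bd·Var[V] = 0.88·0.9·39 = 30.888
(ad+bc)·covariance of Y and V = (-2.37)·28 = -66.36
covariance of U and T = -35.37 + 30.888 + (-66.36) = -70.842.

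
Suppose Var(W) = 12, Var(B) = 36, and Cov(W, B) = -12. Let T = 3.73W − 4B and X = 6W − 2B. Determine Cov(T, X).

Cov(T, X) = 934.08

By bilinearity, Cov(T, X) = ac·Var(W) + bd·Var(B) + (ad+bc)·Cov(W, B), with a=3.73, b=-4, c=6, d=-2.
ac·Var(W) = 3.73·6·12 = 268.56
bd·Var(B) = (-4)·(-2)·36 = 288
(ad+bc)·Cov(W, B) = (-31.46)·(-12) = 377.52
Cov(T, X) = 268.56 + 288 + 377.52 = 934.08.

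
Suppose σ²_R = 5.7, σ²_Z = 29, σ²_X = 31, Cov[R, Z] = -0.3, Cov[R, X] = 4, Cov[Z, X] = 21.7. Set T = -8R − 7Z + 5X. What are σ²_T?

σ²_T = 688.2

σ²_T = a²·σ²_R + b²·σ²_Z + c²·σ²_X + 2ab·Cov[R, Z] + 2ac·Cov[R, X] + 2bc·Cov[Z, X], with a = -8, b = -7, c = 5.
= 364.8 + 1421 + 775 + (-33.6) + (-320) + (-1519)
= 688.2.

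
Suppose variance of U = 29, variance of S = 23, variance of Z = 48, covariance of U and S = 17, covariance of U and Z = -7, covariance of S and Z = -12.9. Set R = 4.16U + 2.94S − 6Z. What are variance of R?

variance of R = 3649.0508

variance of R = a²·variance of U + b²·variance of S + c²·variance of Z + 2ab·covariance of U and S + 2ac·covariance of U and Z + 2bc·covariance of S and Z, with a = 4.16, b = 2.94, c = -6.
= 501.8624 + 198.8028 + 1728 + 415.8336 + 349.44 + 455.112
= 3649.0508.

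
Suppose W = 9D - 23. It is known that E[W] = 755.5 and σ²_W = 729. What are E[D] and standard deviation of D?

E[D] = 86.5, standard deviation of D = 3

From W = 9D - 23: E[W] = a·E[D] + b, so E[D] = (E[W] − b)/a = (755.5 − (-23))/9 = 86.5.
standard deviation of W = √729 = 27.
standard deviation of W = |a|·standard deviation of D, so standard deviation of D = 27/|9| = 3.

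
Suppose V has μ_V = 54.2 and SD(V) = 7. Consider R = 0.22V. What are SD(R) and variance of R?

SD(R) = 1.54, variance of R = 2.3716

R = 0.22V is linear with a = 0.22, b = 0.
SD(R) = |a|·SD(V) = |0.22|·7 = 1.54.
variance of V = 7² = 49.
variance of R = a²·variance of V = 0.22²·49 = 2.3716.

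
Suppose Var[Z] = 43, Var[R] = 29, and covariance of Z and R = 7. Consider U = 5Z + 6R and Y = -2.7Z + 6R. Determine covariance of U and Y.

By bilinearity, covariance of U and Y = ac·Var[Z] + bd·Var[R] + (ad+bc)·covariance of Z and R, with a=5, b=6, c=-2.7, d=6.
ac·Var[Z] = 5·(-2.7)·43 = -580.5
bd·Var[R] = 6·6·29 = 1044
(ad+bc)·covariance of Z and R = (13.8)·7 = 96.6
covariance of U and Y = -580.5 + 1044 + 96.6 = 560.1.

covariance of U and Y = 560.1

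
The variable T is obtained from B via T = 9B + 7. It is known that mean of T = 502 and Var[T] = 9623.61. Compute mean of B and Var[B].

From T = 9B + 7: mean of T = a·mean of B + b, so mean of B = (mean of T − b)/a = (502 − 7)/9 = 55.
Var[T] = a²·Var[B], so Var[B] = 9623.61/9² = 118.81.

mean of B = 55, Var[B] = 118.81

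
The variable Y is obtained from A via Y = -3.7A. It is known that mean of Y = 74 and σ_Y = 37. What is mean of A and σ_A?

From Y = -3.7A: mean of Y = a·mean of A + b, so mean of A = (mean of Y − b)/a = (74 − 0)/(-3.7) = -20.
σ_Y = |a|·σ_A, so σ_A = 37/|-3.7| = 10.

mean of A = -20, σ_A = 10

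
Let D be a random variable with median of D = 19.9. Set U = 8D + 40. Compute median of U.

A linear map preserves order up to sign, so median of U = a·median of D + b = 8·19.9 + 40 = 199.2.

median of U = 199.2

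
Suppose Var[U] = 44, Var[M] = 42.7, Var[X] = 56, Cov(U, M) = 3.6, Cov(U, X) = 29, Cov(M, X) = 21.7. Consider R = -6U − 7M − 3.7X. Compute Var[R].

Var[R] = a²·Var[U] + b²·Var[M] + c²·Var[X] + 2ab·Cov(U, M) + 2ac·Cov(U, X) + 2bc·Cov(M, X), with a = -6, b = -7, c = -3.7.
= 1584 + 2092.3 + 766.64 + 302.4 + 1287.6 + 1124.06
= 7157.

Var[R] = 7157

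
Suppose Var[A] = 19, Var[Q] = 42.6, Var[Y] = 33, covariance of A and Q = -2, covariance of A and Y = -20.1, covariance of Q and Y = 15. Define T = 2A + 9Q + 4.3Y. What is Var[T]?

Var[T] = a²·Var[A] + b²·Var[Q] + c²·Var[Y] + 2ab·covariance of A and Q + 2ac·covariance of A and Y + 2bc·covariance of Q and Y, with a = 2, b = 9, c = 4.3.
= 76 + 3450.6 + 610.17 + (-72) + (-345.72) + 1161
= 4880.05.

Var[T] = 4880.05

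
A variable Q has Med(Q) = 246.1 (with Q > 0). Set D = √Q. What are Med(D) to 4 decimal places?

Med(D) = 15.6876

√Q is monotone on this domain, so Med(D) = √(246.1) ≈ 15.6876.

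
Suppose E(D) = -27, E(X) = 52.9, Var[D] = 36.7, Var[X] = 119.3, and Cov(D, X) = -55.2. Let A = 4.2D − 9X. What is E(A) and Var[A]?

E(A) = 4.2·E(D) + (-9)·E(X) = 4.2·(-27) + (-9)·52.9 = -589.5.
Var[A] = a²·Var[D] + b²·Var[X] + 2ab·Cov(D, X) with a = 4.2, b = -9.
= 4.2²·36.7 + (-9)²·119.3 + 2·4.2·(-9)·(-55.2)
= 647.388 + 9663.3 + 4173.12 = 14483.808.

E(A) = -589.5, Var[A] = 14483.808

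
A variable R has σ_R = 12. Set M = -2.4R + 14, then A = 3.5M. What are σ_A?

σ_A = 100.8

σ_M = |-2.4|·12 = 28.8.
σ_A = |3.5|·28.8 = 100.8.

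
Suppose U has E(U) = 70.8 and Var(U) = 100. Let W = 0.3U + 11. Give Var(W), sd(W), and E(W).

Var(W) = 9, sd(W) = 3, E(W) = 32.24

W = 0.3U + 11 is linear with a = 0.3, b = 11.
Var(W) = a²·Var(U) = 0.3²·100 = 9 (the additive constant 11 does not affect variance).
sd(U) = √100 = 10.
sd(W) = |a|·sd(U) = |0.3|·10 = 3.
E(W) = a·E(U) + b = 0.3·70.8 + 11 = 32.24.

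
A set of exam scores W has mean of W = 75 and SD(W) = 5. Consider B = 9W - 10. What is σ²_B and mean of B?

σ²_B = 2025, mean of B = 665

B = 9W - 10 is linear with a = 9, b = -10.
σ²_W = 5² = 25.
σ²_B = a²·σ²_W = 9²·25 = 2025 (the additive constant -10 does not affect variance).
mean of B = a·mean of W + b = 9·75 + (-10) = 665.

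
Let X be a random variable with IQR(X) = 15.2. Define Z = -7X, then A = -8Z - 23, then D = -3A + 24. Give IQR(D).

IQR(Z) = |-7|·15.2 = 106.4.
IQR(A) = |-8|·106.4 = 851.2.
IQR(D) = |-3|·851.2 = 2553.6.

IQR(D) = 2553.6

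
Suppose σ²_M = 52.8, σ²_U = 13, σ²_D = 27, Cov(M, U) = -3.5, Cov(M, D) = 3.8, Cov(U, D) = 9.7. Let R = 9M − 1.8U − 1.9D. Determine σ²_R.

σ²_R = 4466.178

σ²_R = a²·σ²_M + b²·σ²_U + c²·σ²_D + 2ab·Cov(M, U) + 2ac·Cov(M, D) + 2bc·Cov(U, D), with a = 9, b = -1.8, c = -1.9.
= 4276.8 + 42.12 + 97.47 + 113.4 + (-129.96) + 66.348
= 4466.178.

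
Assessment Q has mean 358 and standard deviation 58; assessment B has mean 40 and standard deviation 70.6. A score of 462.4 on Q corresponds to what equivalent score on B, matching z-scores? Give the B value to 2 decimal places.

z = (462.4 − 358)/58 = 1.8.
B = 40 + z·70.6 = 40 + (462.4 − 358)·70.6/58 = 167.08.

B = 167.08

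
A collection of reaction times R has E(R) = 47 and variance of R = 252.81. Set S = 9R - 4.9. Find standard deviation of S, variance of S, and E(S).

standard deviation of S = 143.1, variance of S = 20477.61, E(S) = 418.1

S = 9R - 4.9 is linear with a = 9, b = -4.9.
standard deviation of R = √252.81 = 15.9.
standard deviation of S = |a|·standard deviation of R = |9|·15.9 = 143.1.
variance of S = a²·variance of R = 9²·252.81 = 20477.61 (the additive constant -4.9 does not affect variance).
E(S) = a·E(R) + b = 9·47 + (-4.9) = 418.1.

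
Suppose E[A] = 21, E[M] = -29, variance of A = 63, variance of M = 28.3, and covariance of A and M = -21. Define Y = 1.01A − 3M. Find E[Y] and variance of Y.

E[Y] = 1.01·E[A] + (-3)·E[M] = 1.01·21 + (-3)·(-29) = 108.21.
variance of Y = a²·variance of A + b²·variance of M + 2ab·covariance of A and M with a = 1.01, b = -3.
= 1.01²·63 + (-3)²·28.3 + 2·1.01·(-3)·(-21)
= 64.2663 + 254.7 + 127.26 = 446.2263.

E[Y] = 108.21, variance of Y = 446.2263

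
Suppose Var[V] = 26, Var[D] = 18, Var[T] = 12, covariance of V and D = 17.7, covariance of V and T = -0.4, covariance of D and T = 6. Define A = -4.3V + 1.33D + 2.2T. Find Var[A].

Var[A] = a²·Var[V] + b²·Var[D] + c²·Var[T] + 2ab·covariance of V and D + 2ac·covariance of V and T + 2bc·covariance of D and T, with a = -4.3, b = 1.33, c = 2.2.
= 480.74 + 31.8402 + 58.08 + (-202.4526) + 7.568 + 35.112
= 410.8876.

Var[A] = 410.8876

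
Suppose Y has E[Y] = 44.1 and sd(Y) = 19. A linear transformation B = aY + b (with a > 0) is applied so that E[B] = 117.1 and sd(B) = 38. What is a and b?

sd(B) = a·sd(Y) (a > 0), so a = 38/19 = 2.
E[B] = a·E[Y] + b, so b = 117.1 − 2·44.1 = 28.9.

a = 2, b = 28.9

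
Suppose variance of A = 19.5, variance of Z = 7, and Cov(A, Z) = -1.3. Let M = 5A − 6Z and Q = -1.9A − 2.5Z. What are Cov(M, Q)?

By bilinearity, Cov(M, Q) = ac·variance of A + bd·variance of Z + (ad+bc)·Cov(A, Z), with a=5, b=-6, c=-1.9, d=-2.5.
ac·variance of A = 5·(-1.9)·19.5 = -185.25
bd·variance of Z = (-6)·(-2.5)·7 = 105
(ad+bc)·Cov(A, Z) = (-1.1)·(-1.3) = 1.43
Cov(M, Q) = -185.25 + 105 + 1.43 = -78.82.

Cov(M, Q) = -78.82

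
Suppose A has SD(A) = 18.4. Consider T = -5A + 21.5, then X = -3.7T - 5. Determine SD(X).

SD(X) = 340.4

SD(T) = |-5|·18.4 = 92.
SD(X) = |-3.7|·92 = 340.4.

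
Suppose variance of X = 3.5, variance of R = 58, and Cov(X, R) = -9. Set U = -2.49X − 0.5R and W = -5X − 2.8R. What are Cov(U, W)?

By bilinearity, Cov(U, W) = ac·variance of X + bd·variance of R + (ad+bc)·Cov(X, R), with a=-2.49, b=-0.5, c=-5, d=-2.8.
ac·variance of X = (-2.49)·(-5)·3.5 = 43.575
bd·variance of R = (-0.5)·(-2.8)·58 = 81.2
(ad+bc)·Cov(X, R) = (9.472)·(-9) = -85.248
Cov(U, W) = 43.575 + 81.2 + (-85.248) = 39.527.

Cov(U, W) = 39.527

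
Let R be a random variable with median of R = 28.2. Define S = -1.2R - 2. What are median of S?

median of S = -35.84

A linear map preserves order up to sign, so median of S = a·median of R + b = (-1.2)·28.2 + (-2) = -35.84.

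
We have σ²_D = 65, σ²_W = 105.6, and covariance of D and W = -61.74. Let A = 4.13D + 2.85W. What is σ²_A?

σ²_A = a²·σ²_D + b²·σ²_W + 2ab·covariance of D and W with a = 4.13, b = 2.85.
= 4.13²·65 + 2.85²·105.6 + 2·4.13·2.85·(-61.74)
= 1108.6985 + 857.736 + (-1453.42134) = 513.01316.

σ²_A = 513.01316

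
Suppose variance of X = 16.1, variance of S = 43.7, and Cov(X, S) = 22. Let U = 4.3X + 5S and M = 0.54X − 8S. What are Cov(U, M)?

By bilinearity, Cov(U, M) = ac·variance of X + bd·variance of S + (ad+bc)·Cov(X, S), with a=4.3, b=5, c=0.54, d=-8.
ac·variance of X = 4.3·0.54·16.1 = 37.3842
bd·variance of S = 5·(-8)·43.7 = -1748
(ad+bc)·Cov(X, S) = (-31.7)·22 = -697.4
Cov(U, M) = 37.3842 + (-1748) + (-697.4) = -2408.0158.

Cov(U, M) = -2408.0158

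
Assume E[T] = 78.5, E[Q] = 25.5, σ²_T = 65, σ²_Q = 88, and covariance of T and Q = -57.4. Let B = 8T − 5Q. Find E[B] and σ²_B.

E[B] = 500.5, σ²_B = 10952

E[B] = 8·E[T] + (-5)·E[Q] = 8·78.5 + (-5)·25.5 = 500.5.
σ²_B = a²·σ²_T + b²·σ²_Q + 2ab·covariance of T and Q with a = 8, b = -5.
= 8²·65 + (-5)²·88 + 2·8·(-5)·(-57.4)
= 4160 + 2200 + 4592 = 10952.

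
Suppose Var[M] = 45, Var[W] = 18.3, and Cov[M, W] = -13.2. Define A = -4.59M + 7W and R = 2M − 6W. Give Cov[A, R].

By bilinearity, Cov[A, R] = ac·Var[M] + bd·Var[W] + (ad+bc)·Cov[M, W], with a=-4.59, b=7, c=2, d=-6.
ac·Var[M] = (-4.59)·2·45 = -413.1
bd·Var[W] = 7·(-6)·18.3 = -768.6
(ad+bc)·Cov[M, W] = (41.54)·(-13.2) = -548.328
Cov[A, R] = -413.1 + (-768.6) + (-548.328) = -1730.028.

Cov[A, R] = -1730.028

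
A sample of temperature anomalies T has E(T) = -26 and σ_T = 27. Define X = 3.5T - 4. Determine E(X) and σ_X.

X = 3.5T - 4 is linear with a = 3.5, b = -4.
E(X) = a·E(T) + b = 3.5·(-26) + (-4) = -95.
σ_X = |a|·σ_T = |3.5|·27 = 94.5.

E(X) = -95, σ_X = 94.5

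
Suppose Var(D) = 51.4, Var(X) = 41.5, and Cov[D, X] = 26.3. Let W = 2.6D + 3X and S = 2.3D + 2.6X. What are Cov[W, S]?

Cov[W, S] = 990.33

By bilinearity, Cov[W, S] = ac·Var(D) + bd·Var(X) + (ad+bc)·Cov[D, X], with a=2.6, b=3, c=2.3, d=2.6.
ac·Var(D) = 2.6·2.3·51.4 = 307.372
bd·Var(X) = 3·2.6·41.5 = 323.7
(ad+bc)·Cov[D, X] = (13.66)·26.3 = 359.258
Cov[W, S] = 307.372 + 323.7 + 359.258 = 990.33.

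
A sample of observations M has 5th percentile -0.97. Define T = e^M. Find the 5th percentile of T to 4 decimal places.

e^M is increasing, so P_{5}(T) = g(P_{5}(M)) ≈ 0.3791.

5th percentile of T = 0.3791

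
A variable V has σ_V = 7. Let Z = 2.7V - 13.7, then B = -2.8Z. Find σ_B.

σ_B = 52.92

σ_Z = |2.7|·7 = 18.9.
σ_B = |-2.8|·18.9 = 52.92.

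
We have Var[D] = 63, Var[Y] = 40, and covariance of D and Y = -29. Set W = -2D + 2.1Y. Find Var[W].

Var[W] = a²·Var[D] + b²·Var[Y] + 2ab·covariance of D and Y with a = -2, b = 2.1.
= (-2)²·63 + 2.1²·40 + 2·(-2)·2.1·(-29)
= 252 + 176.4 + 243.6 = 672.

Var[W] = 672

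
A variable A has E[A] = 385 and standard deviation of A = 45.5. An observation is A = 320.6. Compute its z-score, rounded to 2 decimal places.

z = -1.42

z = (A − E[A]) / standard deviation of A = (320.6 − 385) / 45.5 ≈ -1.42.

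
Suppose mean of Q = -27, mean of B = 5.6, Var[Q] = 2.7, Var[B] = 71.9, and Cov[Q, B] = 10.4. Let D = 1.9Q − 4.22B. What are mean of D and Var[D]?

mean of D = 1.9·mean of Q + (-4.22)·mean of B = 1.9·(-27) + (-4.22)·5.6 = -74.932.
Var[D] = a²·Var[Q] + b²·Var[B] + 2ab·Cov[Q, B] with a = 1.9, b = -4.22.
= 1.9²·2.7 + (-4.22)²·71.9 + 2·1.9·(-4.22)·10.4
= 9.747 + 1280.42396 + (-166.7744) = 1123.39656.

mean of D = -74.932, Var[D] = 1123.39656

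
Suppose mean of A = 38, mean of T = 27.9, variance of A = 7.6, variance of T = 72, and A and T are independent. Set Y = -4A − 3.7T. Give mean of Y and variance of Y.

mean of Y = (-4)·mean of A + (-3.7)·mean of T = (-4)·38 + (-3.7)·27.9 = -255.23.
variance of Y = a²·variance of A + b²·variance of T + 2ab·covariance of A and T with a = -4, b = -3.7.
Independence gives covariance of A and T = 0.
= (-4)²·7.6 + (-3.7)²·72 + 2·(-4)·(-3.7)·0
= 121.6 + 985.68 + 0 = 1107.28.

mean of Y = -255.23, variance of Y = 1107.28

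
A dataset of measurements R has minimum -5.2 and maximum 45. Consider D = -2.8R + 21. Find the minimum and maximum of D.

a = -2.8 < 0, so order reverses: min(D) = a·max(R)+b = (-2.8)·45 + 21 = -105; max(D) = a·min(R)+b = (-2.8)·(-5.2) + 21 = 35.56.

min(D) = -105, max(D) = 35.56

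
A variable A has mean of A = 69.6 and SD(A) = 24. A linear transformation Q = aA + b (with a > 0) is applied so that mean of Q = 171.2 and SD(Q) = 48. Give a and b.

SD(Q) = a·SD(A) (a > 0), so a = 48/24 = 2.
mean of Q = a·mean of A + b, so b = 171.2 − 2·69.6 = 32.

a = 2, b = 32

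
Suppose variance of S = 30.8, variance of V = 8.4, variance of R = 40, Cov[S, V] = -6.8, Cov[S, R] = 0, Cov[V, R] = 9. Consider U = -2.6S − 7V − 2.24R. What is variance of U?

variance of U = a²·variance of S + b²·variance of V + c²·variance of R + 2ab·Cov[S, V] + 2ac·Cov[S, R] + 2bc·Cov[V, R], with a = -2.6, b = -7, c = -2.24.
= 208.208 + 411.6 + 200.704 + (-247.52) + 0 + 282.24
= 855.232.

variance of U = 855.232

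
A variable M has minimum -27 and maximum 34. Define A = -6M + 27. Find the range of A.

Range(A) = 366

Range of M = 34 − (-27) = 61.
Range(A) = |a|·Range(M) = |-6|·61 = 366.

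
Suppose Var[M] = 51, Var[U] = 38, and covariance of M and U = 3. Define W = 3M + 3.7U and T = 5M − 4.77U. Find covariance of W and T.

By bilinearity, covariance of W and T = ac·Var[M] + bd·Var[U] + (ad+bc)·covariance of M and U, with a=3, b=3.7, c=5, d=-4.77.
ac·Var[M] = 3·5·51 = 765
bd·Var[U] = 3.7·(-4.77)·38 = -670.662
(ad+bc)·covariance of M and U = (4.19)·3 = 12.57
covariance of W and T = 765 + (-670.662) + 12.57 = 106.908.

covariance of W and T = 106.908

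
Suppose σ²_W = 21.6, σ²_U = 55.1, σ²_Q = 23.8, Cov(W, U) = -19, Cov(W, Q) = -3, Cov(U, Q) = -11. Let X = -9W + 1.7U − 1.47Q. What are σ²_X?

σ²_X = 2517.26642

σ²_X = a²·σ²_W + b²·σ²_U + c²·σ²_Q + 2ab·Cov(W, U) + 2ac·Cov(W, Q) + 2bc·Cov(U, Q), with a = -9, b = 1.7, c = -1.47.
= 1749.6 + 159.239 + 51.42942 + 581.4 + (-79.38) + 54.978
= 2517.26642.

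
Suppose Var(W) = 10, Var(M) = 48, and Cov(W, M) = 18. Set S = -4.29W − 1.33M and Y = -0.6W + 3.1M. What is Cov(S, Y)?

By bilinearity, Cov(S, Y) = ac·Var(W) + bd·Var(M) + (ad+bc)·Cov(W, M), with a=-4.29, b=-1.33, c=-0.6, d=3.1.
ac·Var(W) = (-4.29)·(-0.6)·10 = 25.74
bd·Var(M) = (-1.33)·3.1·48 = -197.904
(ad+bc)·Cov(W, M) = (-12.501)·18 = -225.018
Cov(S, Y) = 25.74 + (-197.904) + (-225.018) = -397.182.

Cov(S, Y) = -397.182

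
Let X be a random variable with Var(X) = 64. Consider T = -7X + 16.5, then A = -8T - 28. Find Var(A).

Var(T) = (-7)²·64 = 3136.
Var(A) = (-8)²·3136 = 200704.

Var(A) = 200704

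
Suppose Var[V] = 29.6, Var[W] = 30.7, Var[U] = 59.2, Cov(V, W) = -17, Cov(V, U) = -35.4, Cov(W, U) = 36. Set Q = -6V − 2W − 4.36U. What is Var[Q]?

Var[Q] = a²·Var[V] + b²·Var[W] + c²·Var[U] + 2ab·Cov(V, W) + 2ac·Cov(V, U) + 2bc·Cov(W, U), with a = -6, b = -2, c = -4.36.
= 1065.6 + 122.8 + 1125.36832 + (-408) + (-1852.128) + 627.84
= 681.48032.

Var[Q] = 681.48032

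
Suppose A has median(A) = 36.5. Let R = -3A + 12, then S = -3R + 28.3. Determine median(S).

median(S) = 320.8

median(R) = (-3)·36.5 + 12 = -97.5.
median(S) = (-3)·(-97.5) + 28.3 = 320.8.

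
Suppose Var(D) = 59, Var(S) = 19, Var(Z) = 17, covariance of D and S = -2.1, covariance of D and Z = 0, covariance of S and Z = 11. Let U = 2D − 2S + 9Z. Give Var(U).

Var(U) = a²·Var(D) + b²·Var(S) + c²·Var(Z) + 2ab·covariance of D and S + 2ac·covariance of D and Z + 2bc·covariance of S and Z, with a = 2, b = -2, c = 9.
= 236 + 76 + 1377 + 16.8 + 0 + (-396)
= 1309.8.

Var(U) = 1309.8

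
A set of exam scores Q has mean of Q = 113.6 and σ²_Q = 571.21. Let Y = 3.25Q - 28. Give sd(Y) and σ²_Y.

Y = 3.25Q - 28 is linear with a = 3.25, b = -28.
sd(Q) = √571.21 = 23.9.
sd(Y) = |a|·sd(Q) = |3.25|·23.9 = 77.675.
σ²_Y = a²·σ²_Q = 3.25²·571.21 = 6033.405625 (the additive constant -28 does not affect variance).

sd(Y) = 77.675, σ²_Y = 6033.405625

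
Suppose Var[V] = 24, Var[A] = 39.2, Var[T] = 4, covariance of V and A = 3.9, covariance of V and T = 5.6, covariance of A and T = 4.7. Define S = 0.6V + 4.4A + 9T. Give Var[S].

Var[S] = 1544.864

Var[S] = a²·Var[V] + b²·Var[A] + c²·Var[T] + 2ab·covariance of V and A + 2ac·covariance of V and T + 2bc·covariance of A and T, with a = 0.6, b = 4.4, c = 9.
= 8.64 + 758.912 + 324 + 20.592 + 60.48 + 372.24
= 1544.864.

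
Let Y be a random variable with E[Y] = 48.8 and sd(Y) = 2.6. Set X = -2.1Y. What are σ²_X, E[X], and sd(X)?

X = -2.1Y is linear with a = -2.1, b = 0.
σ²_Y = 2.6² = 6.76.
σ²_X = a²·σ²_Y = (-2.1)²·6.76 = 29.8116.
E[X] = a·E[Y] + b = (-2.1)·48.8 = -102.48.
sd(X) = |a|·sd(Y) = |-2.1|·2.6 = 5.46.

σ²_X = 29.8116, E[X] = -102.48, sd(X) = 5.46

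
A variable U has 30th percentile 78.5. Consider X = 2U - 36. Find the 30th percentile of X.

30th percentile of X = 121

Since a = 2 > 0 the transformation is increasing, so the 30th percentile of X = a·(P_{30} of U) + b = 2·78.5 + (-36) = 121.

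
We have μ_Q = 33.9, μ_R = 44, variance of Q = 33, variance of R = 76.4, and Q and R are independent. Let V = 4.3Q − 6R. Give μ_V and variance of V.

μ_V = -118.23, variance of V = 3360.57

μ_V = 4.3·μ_Q + (-6)·μ_R = 4.3·33.9 + (-6)·44 = -118.23.
variance of V = a²·variance of Q + b²·variance of R + 2ab·covariance of Q and R with a = 4.3, b = -6.
Independence gives covariance of Q and R = 0.
= 4.3²·33 + (-6)²·76.4 + 2·4.3·(-6)·0
= 610.17 + 2750.4 + 0 = 3360.57.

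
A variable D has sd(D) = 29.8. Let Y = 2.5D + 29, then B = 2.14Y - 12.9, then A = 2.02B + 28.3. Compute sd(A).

sd(A) = 322.0486

sd(Y) = |2.5|·29.8 = 74.5.
sd(B) = |2.14|·74.5 = 159.43.
sd(A) = |2.02|·159.43 = 322.0486.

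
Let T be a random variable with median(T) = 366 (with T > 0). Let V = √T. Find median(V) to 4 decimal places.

median(V) = 19.1311

√T is monotone on this domain, so median(V) = √(366) ≈ 19.1311.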